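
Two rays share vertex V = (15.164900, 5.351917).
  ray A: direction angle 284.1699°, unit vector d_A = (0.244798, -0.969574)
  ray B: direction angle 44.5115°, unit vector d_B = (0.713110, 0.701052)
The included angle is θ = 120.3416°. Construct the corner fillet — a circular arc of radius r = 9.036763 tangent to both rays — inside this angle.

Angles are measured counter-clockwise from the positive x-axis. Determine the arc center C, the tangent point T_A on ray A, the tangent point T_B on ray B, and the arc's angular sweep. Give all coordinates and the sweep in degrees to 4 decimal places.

bisector direction at 344.3407° = (0.962884,-0.269917)
center distance |VC| = r/sin(θ/2) = 9.036763/sin(60.1708°) = 10.416873
C = V + |VC|·bis = (25.1951,2.5402)
T_A = V + ((C−V)·d_A)·d_A = V + 5.1815·d_A = (16.4333,0.3280)
T_B = V + ((C−V)·d_B)·d_B = V + 5.1815·d_B = (18.8599,8.9844)
sweep = 180° − θ = 59.6584°

center=(25.1951,2.5402) T_A=(16.4333,0.3280) T_B=(18.8599,8.9844) sweep=59.6584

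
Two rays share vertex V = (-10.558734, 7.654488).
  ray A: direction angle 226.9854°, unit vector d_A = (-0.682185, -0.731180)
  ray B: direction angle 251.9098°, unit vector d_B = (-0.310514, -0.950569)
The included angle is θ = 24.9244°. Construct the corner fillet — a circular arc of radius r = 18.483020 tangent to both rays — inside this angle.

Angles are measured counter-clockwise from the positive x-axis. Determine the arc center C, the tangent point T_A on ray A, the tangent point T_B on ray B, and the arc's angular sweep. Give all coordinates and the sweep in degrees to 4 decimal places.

center=(-54.0972,-66.1048) T_A=(-67.6116,-53.4960) T_B=(-36.5278,-71.8440) sweep=155.0756

bisector direction at 239.4476° = (-0.508326,-0.861165)
center distance |VC| = r/sin(θ/2) = 18.483020/sin(12.4622°) = 85.650639
C = V + |VC|·bis = (-54.0972,-66.1048)
T_A = V + ((C−V)·d_A)·d_A = V + 83.6326·d_A = (-67.6116,-53.4960)
T_B = V + ((C−V)·d_B)·d_B = V + 83.6326·d_B = (-36.5278,-71.8440)
sweep = 180° − θ = 155.0756°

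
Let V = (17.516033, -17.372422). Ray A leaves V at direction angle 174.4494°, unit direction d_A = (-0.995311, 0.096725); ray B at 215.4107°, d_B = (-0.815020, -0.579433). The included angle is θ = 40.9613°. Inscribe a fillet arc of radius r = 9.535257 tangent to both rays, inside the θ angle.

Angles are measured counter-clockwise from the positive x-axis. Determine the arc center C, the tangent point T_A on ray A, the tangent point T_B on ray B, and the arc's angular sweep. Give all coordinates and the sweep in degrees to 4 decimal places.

center=(-8.8160,-24.3936) T_A=(-7.8937,-14.9031) T_B=(-3.2910,-32.1651) sweep=139.0387

bisector direction at 194.9300° = (-0.966241,-0.257640)
center distance |VC| = r/sin(θ/2) = 9.535257/sin(20.4807°) = 27.252076
C = V + |VC|·bis = (-8.8160,-24.3936)
T_A = V + ((C−V)·d_A)·d_A = V + 25.5295·d_A = (-7.8937,-14.9031)
T_B = V + ((C−V)·d_B)·d_B = V + 25.5295·d_B = (-3.2910,-32.1651)
sweep = 180° − θ = 139.0387°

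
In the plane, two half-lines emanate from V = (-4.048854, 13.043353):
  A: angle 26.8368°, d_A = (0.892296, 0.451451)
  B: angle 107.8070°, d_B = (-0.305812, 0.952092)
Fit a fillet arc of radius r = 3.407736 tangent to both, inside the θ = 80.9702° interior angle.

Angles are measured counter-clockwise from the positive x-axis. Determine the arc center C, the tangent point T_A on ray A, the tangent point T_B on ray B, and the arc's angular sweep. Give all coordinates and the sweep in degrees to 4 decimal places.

center=(-2.0252,17.8863) T_A=(-0.4868,14.8456) T_B=(-5.2697,16.8442) sweep=99.0298

bisector direction at 67.3219° = (0.385553,0.922686)
center distance |VC| = r/sin(θ/2) = 3.407736/sin(40.4851°) = 5.248725
C = V + |VC|·bis = (-2.0252,17.8863)
T_A = V + ((C−V)·d_A)·d_A = V + 3.9920·d_A = (-0.4868,14.8456)
T_B = V + ((C−V)·d_B)·d_B = V + 3.9920·d_B = (-5.2697,16.8442)
sweep = 180° − θ = 99.0298°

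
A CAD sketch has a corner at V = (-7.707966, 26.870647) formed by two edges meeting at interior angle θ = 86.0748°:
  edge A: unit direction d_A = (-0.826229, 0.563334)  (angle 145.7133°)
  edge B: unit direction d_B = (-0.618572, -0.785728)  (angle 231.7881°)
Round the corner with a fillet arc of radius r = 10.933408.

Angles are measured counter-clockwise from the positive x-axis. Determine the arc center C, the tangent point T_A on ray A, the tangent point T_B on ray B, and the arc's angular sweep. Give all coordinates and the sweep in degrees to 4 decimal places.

center=(-23.5417,24.4334) T_A=(-17.3825,33.4669) T_B=(-14.9510,17.6703) sweep=93.9252

bisector direction at 188.7507° = (-0.988360,-0.152135)
center distance |VC| = r/sin(θ/2) = 10.933408/sin(43.0374°) = 16.020218
C = V + |VC|·bis = (-23.5417,24.4334)
T_A = V + ((C−V)·d_A)·d_A = V + 11.7093·d_A = (-17.3825,33.4669)
T_B = V + ((C−V)·d_B)·d_B = V + 11.7093·d_B = (-14.9510,17.6703)
sweep = 180° − θ = 93.9252°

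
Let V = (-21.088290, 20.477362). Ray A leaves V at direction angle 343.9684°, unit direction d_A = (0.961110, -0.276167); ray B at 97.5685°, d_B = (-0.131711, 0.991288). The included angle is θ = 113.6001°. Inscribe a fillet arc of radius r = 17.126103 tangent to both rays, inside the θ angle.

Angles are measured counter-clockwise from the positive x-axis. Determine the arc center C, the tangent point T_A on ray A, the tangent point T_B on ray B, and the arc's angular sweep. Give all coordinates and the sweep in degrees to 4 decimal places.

bisector direction at 40.7684° = (0.757355,0.653004)
center distance |VC| = r/sin(θ/2) = 17.126103/sin(56.8000°) = 20.467045
C = V + |VC|·bis = (-5.5875,33.8424)
T_A = V + ((C−V)·d_A)·d_A = V + 11.2070·d_A = (-10.3171,17.3824)
T_B = V + ((C−V)·d_B)·d_B = V + 11.2070·d_B = (-22.5644,31.5867)
sweep = 180° − θ = 66.3999°

center=(-5.5875,33.8424) T_A=(-10.3171,17.3824) T_B=(-22.5644,31.5867) sweep=66.3999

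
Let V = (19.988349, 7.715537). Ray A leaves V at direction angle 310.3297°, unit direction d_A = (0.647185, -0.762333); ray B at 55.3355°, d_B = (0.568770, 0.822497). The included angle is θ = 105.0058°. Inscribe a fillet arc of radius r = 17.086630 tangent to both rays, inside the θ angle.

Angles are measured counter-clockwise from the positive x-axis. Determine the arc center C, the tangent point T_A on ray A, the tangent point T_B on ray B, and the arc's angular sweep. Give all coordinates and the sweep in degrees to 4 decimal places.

bisector direction at 2.8326° = (0.998778,0.049418)
center distance |VC| = r/sin(θ/2) = 17.086630/sin(52.5029°) = 21.536389
C = V + |VC|·bis = (41.4984,8.7798)
T_A = V + ((C−V)·d_A)·d_A = V + 13.1097·d_A = (28.4727,-2.2784)
T_B = V + ((C−V)·d_B)·d_B = V + 13.1097·d_B = (27.4447,18.4982)
sweep = 180° − θ = 74.9942°

center=(41.4984,8.7798) T_A=(28.4727,-2.2784) T_B=(27.4447,18.4982) sweep=74.9942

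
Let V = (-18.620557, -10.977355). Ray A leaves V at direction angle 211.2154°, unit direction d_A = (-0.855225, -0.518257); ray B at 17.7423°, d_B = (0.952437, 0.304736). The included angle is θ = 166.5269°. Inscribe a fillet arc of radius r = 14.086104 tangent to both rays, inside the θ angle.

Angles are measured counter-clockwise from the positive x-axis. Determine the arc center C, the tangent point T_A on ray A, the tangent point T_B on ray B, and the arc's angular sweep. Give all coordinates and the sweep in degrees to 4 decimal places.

center=(-12.7433,-23.8864) T_A=(-20.0435,-11.8397) T_B=(-17.0358,-10.4703) sweep=13.4731

bisector direction at 294.4788° = (0.414357,-0.910114)
center distance |VC| = r/sin(θ/2) = 14.086104/sin(83.2635°) = 14.184030
C = V + |VC|·bis = (-12.7433,-23.8864)
T_A = V + ((C−V)·d_A)·d_A = V + 1.6638·d_A = (-20.0435,-11.8397)
T_B = V + ((C−V)·d_B)·d_B = V + 1.6638·d_B = (-17.0358,-10.4703)
sweep = 180° − θ = 13.4731°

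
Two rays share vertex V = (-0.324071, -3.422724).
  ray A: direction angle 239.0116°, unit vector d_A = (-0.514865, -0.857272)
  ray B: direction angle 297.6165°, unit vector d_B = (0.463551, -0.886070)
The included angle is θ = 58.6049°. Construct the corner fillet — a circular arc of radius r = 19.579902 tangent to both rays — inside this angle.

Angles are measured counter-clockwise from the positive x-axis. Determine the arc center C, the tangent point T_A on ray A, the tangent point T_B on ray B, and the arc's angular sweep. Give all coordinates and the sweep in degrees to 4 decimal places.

bisector direction at 268.3141° = (-0.029421,-0.999567)
center distance |VC| = r/sin(θ/2) = 19.579902/sin(29.3025°) = 40.006359
C = V + |VC|·bis = (-1.5011,-43.4118)
T_A = V + ((C−V)·d_A)·d_A = V + 34.8875·d_A = (-18.2864,-33.3308)
T_B = V + ((C−V)·d_B)·d_B = V + 34.8875·d_B = (15.8481,-34.3355)
sweep = 180° − θ = 121.3951°

center=(-1.5011,-43.4118) T_A=(-18.2864,-33.3308) T_B=(15.8481,-34.3355) sweep=121.3951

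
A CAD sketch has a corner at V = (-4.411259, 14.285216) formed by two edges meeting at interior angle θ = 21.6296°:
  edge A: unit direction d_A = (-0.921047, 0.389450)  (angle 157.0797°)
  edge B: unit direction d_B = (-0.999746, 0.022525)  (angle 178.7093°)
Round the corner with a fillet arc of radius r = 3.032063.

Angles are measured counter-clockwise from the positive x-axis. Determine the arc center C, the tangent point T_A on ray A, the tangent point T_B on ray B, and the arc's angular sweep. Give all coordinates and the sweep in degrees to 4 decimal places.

bisector direction at 167.8945° = (-0.977763,0.209712)
center distance |VC| = r/sin(θ/2) = 3.032063/sin(10.8148°) = 16.159364
C = V + |VC|·bis = (-20.2113,17.6740)
T_A = V + ((C−V)·d_A)·d_A = V + 15.8724·d_A = (-19.0305,20.4667)
T_B = V + ((C−V)·d_B)·d_B = V + 15.8724·d_B = (-20.2796,14.6427)
sweep = 180° − θ = 158.3704°

center=(-20.2113,17.6740) T_A=(-19.0305,20.4667) T_B=(-20.2796,14.6427) sweep=158.3704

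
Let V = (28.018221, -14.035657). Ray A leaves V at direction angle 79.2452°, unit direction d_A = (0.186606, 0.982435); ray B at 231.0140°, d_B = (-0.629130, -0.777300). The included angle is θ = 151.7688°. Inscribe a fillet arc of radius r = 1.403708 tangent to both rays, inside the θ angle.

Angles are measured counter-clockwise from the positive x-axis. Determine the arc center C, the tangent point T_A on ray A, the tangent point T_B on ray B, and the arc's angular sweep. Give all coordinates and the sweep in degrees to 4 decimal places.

center=(26.7050,-13.4269) T_A=(28.0841,-13.6889) T_B=(27.7961,-14.3100) sweep=28.2312

bisector direction at 155.1296° = (-0.907261,0.420567)
center distance |VC| = r/sin(θ/2) = 1.403708/sin(75.8844°) = 1.447412
C = V + |VC|·bis = (26.7050,-13.4269)
T_A = V + ((C−V)·d_A)·d_A = V + 0.3530·d_A = (28.0841,-13.6889)
T_B = V + ((C−V)·d_B)·d_B = V + 0.3530·d_B = (27.7961,-14.3100)
sweep = 180° − θ = 28.2312°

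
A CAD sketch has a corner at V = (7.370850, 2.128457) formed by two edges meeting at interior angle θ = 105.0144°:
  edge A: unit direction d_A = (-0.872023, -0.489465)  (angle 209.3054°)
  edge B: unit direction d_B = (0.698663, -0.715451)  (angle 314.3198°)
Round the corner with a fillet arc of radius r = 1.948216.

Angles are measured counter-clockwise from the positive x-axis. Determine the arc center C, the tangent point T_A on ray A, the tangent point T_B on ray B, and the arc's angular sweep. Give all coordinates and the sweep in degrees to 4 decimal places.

bisector direction at 261.8126° = (-0.142411,-0.989808)
center distance |VC| = r/sin(θ/2) = 1.948216/sin(52.5072°) = 2.455436
C = V + |VC|·bis = (7.0212,-0.3020)
T_A = V + ((C−V)·d_A)·d_A = V + 1.4945·d_A = (6.0676,1.3969)
T_B = V + ((C−V)·d_B)·d_B = V + 1.4945·d_B = (8.4150,1.0592)
sweep = 180° − θ = 74.9856°

center=(7.0212,-0.3020) T_A=(6.0676,1.3969) T_B=(8.4150,1.0592) sweep=74.9856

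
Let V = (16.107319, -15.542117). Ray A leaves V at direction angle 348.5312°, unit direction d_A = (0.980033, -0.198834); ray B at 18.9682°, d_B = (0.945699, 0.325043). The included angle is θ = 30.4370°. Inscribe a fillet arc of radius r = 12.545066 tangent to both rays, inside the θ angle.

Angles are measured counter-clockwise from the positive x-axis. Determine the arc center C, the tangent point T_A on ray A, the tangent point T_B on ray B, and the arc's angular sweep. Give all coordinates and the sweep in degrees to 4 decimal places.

bisector direction at 3.7497° = (0.997859,0.065398)
center distance |VC| = r/sin(θ/2) = 12.545066/sin(15.2185°) = 47.790590
C = V + |VC|·bis = (63.7956,-12.4167)
T_A = V + ((C−V)·d_A)·d_A = V + 46.1147·d_A = (61.3012,-24.7113)
T_B = V + ((C−V)·d_B)·d_B = V + 46.1147·d_B = (59.7179,-0.5529)
sweep = 180° − θ = 149.5630°

center=(63.7956,-12.4167) T_A=(61.3012,-24.7113) T_B=(59.7179,-0.5529) sweep=149.5630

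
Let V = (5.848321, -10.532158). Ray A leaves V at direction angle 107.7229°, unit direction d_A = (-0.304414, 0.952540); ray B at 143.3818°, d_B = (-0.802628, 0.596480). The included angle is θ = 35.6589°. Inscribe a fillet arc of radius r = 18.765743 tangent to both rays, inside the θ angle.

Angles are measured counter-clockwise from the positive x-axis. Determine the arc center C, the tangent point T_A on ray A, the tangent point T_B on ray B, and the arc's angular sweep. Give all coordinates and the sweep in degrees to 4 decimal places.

bisector direction at 125.5524° = (-0.581447,0.813585)
center distance |VC| = r/sin(θ/2) = 18.765743/sin(17.8295°) = 61.288972
C = V + |VC|·bis = (-29.7879,39.3316)
T_A = V + ((C−V)·d_A)·d_A = V + 58.3454·d_A = (-11.9128,45.0442)
T_B = V + ((C−V)·d_B)·d_B = V + 58.3454·d_B = (-40.9813,24.2697)
sweep = 180° − θ = 144.3411°

center=(-29.7879,39.3316) T_A=(-11.9128,45.0442) T_B=(-40.9813,24.2697) sweep=144.3411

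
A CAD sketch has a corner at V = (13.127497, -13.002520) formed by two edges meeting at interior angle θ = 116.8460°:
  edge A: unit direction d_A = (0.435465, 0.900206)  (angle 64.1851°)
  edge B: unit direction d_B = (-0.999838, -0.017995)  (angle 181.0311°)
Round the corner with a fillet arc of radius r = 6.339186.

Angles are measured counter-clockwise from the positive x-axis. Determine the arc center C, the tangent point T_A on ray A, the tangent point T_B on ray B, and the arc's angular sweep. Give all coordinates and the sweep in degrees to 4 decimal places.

center=(9.1177,-6.7345) T_A=(14.8242,-9.4950) T_B=(9.2317,-13.0726) sweep=63.1540

bisector direction at 122.6081° = (-0.538890,0.842376)
center distance |VC| = r/sin(θ/2) = 6.339186/sin(58.4230°) = 7.440908
C = V + |VC|·bis = (9.1177,-6.7345)
T_A = V + ((C−V)·d_A)·d_A = V + 3.8964·d_A = (14.8242,-9.4950)
T_B = V + ((C−V)·d_B)·d_B = V + 3.8964·d_B = (9.2317,-13.0726)
sweep = 180° − θ = 63.1540°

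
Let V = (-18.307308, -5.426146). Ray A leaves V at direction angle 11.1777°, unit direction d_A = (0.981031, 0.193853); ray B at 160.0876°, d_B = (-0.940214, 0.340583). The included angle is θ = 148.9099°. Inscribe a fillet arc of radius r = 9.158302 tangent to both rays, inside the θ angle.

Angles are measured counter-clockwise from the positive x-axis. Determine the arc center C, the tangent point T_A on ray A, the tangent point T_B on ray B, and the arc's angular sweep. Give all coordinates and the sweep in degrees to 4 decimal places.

bisector direction at 85.6326° = (0.076151,0.997096)
center distance |VC| = r/sin(θ/2) = 9.158302/sin(74.4549°) = 9.506032
C = V + |VC|·bis = (-17.5834,4.0523)
T_A = V + ((C−V)·d_A)·d_A = V + 2.5476·d_A = (-15.8081,-4.9323)
T_B = V + ((C−V)·d_B)·d_B = V + 2.5476·d_B = (-20.7026,-4.5585)
sweep = 180° − θ = 31.0901°

center=(-17.5834,4.0523) T_A=(-15.8081,-4.9323) T_B=(-20.7026,-4.5585) sweep=31.0901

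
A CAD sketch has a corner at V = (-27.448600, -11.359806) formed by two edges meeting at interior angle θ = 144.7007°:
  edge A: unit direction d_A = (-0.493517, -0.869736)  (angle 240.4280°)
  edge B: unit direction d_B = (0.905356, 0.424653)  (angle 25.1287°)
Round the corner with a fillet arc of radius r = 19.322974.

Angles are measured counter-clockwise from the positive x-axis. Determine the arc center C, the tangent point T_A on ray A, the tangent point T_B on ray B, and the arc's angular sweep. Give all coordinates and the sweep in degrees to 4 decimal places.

bisector direction at 312.7784° = (0.679164,-0.733987)
center distance |VC| = r/sin(θ/2) = 19.322974/sin(72.3504°) = 20.277469
C = V + |VC|·bis = (-13.6769,-26.2432)
T_A = V + ((C−V)·d_A)·d_A = V + 6.1480·d_A = (-30.4828,-16.7070)
T_B = V + ((C−V)·d_B)·d_B = V + 6.1480·d_B = (-21.8824,-8.7490)
sweep = 180° − θ = 35.2993°

center=(-13.6769,-26.2432) T_A=(-30.4828,-16.7070) T_B=(-21.8824,-8.7490) sweep=35.2993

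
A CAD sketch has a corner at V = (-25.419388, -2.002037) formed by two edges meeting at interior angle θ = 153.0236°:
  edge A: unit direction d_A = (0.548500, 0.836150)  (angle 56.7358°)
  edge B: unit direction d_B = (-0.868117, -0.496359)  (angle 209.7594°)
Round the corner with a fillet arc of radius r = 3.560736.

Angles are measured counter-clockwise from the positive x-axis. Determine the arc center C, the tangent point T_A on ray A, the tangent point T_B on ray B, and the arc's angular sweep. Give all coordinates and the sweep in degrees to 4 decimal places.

bisector direction at 133.2476° = (-0.685152,0.728400)
center distance |VC| = r/sin(θ/2) = 3.560736/sin(76.5118°) = 3.661734
C = V + |VC|·bis = (-27.9282,0.6652)
T_A = V + ((C−V)·d_A)·d_A = V + 0.8541·d_A = (-24.9509,-1.2879)
T_B = V + ((C−V)·d_B)·d_B = V + 0.8541·d_B = (-26.1608,-2.4260)
sweep = 180° − θ = 26.9764°

center=(-27.9282,0.6652) T_A=(-24.9509,-1.2879) T_B=(-26.1608,-2.4260) sweep=26.9764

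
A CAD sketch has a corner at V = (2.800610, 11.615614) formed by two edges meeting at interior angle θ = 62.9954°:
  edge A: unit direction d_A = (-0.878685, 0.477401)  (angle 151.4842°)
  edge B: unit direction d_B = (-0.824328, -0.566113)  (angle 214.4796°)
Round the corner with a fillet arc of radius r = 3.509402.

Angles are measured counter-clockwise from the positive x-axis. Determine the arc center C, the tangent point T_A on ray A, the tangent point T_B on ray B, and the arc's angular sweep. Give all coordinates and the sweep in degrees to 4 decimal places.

center=(-3.9073,11.2662) T_A=(-2.2319,14.3499) T_B=(-1.9206,8.3733) sweep=117.0046

bisector direction at 182.9819° = (-0.998646,-0.052020)
center distance |VC| = r/sin(θ/2) = 3.509402/sin(31.4977°) = 6.717017
C = V + |VC|·bis = (-3.9073,11.2662)
T_A = V + ((C−V)·d_A)·d_A = V + 5.7273·d_A = (-2.2319,14.3499)
T_B = V + ((C−V)·d_B)·d_B = V + 5.7273·d_B = (-1.9206,8.3733)
sweep = 180° − θ = 117.0046°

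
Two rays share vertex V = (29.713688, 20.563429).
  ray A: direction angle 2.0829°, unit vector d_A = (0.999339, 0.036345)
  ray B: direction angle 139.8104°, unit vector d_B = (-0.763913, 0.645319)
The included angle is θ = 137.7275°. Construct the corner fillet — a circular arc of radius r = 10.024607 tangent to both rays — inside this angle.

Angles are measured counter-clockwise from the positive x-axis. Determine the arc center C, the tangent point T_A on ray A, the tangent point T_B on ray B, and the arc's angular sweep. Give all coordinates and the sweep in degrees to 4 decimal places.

center=(33.2222,30.7223) T_A=(33.5866,20.7043) T_B=(26.7532,23.0643) sweep=42.2725

bisector direction at 70.9467° = (0.326448,0.945215)
center distance |VC| = r/sin(θ/2) = 10.024607/sin(68.8637°) = 10.747649
C = V + |VC|·bis = (33.2222,30.7223)
T_A = V + ((C−V)·d_A)·d_A = V + 3.8755·d_A = (33.5866,20.7043)
T_B = V + ((C−V)·d_B)·d_B = V + 3.8755·d_B = (26.7532,23.0643)
sweep = 180° − θ = 42.2725°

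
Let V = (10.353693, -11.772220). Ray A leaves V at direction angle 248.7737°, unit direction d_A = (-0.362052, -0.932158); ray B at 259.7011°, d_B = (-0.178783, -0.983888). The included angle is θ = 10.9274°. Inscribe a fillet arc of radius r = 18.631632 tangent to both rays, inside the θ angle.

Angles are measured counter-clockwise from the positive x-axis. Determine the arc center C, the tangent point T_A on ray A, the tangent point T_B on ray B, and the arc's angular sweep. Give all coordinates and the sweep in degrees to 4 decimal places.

center=(-42.8030,-200.0932) T_A=(-60.1706,-193.3476) T_B=(-24.4716,-203.4242) sweep=169.0726

bisector direction at 254.2374° = (-0.271652,-0.962396)
center distance |VC| = r/sin(θ/2) = 18.631632/sin(5.4637°) = 195.679392
C = V + |VC|·bis = (-42.8030,-200.0932)
T_A = V + ((C−V)·d_A)·d_A = V + 194.7904·d_A = (-60.1706,-193.3476)
T_B = V + ((C−V)·d_B)·d_B = V + 194.7904·d_B = (-24.4716,-203.4242)
sweep = 180° − θ = 169.0726°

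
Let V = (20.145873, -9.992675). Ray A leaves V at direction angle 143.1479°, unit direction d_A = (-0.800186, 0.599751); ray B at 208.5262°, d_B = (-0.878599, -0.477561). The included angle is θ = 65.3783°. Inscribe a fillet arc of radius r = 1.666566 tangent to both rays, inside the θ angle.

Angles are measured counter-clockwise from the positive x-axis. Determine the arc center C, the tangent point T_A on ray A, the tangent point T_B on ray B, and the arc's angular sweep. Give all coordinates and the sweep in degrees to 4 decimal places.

bisector direction at 175.8371° = (-0.997362,0.072593)
center distance |VC| = r/sin(θ/2) = 1.666566/sin(32.6891°) = 3.085771
C = V + |VC|·bis = (17.0682,-9.7687)
T_A = V + ((C−V)·d_A)·d_A = V + 2.5970·d_A = (18.0678,-8.4351)
T_B = V + ((C−V)·d_B)·d_B = V + 2.5970·d_B = (17.8641,-11.2329)
sweep = 180° − θ = 114.6217°

center=(17.0682,-9.7687) T_A=(18.0678,-8.4351) T_B=(17.8641,-11.2329) sweep=114.6217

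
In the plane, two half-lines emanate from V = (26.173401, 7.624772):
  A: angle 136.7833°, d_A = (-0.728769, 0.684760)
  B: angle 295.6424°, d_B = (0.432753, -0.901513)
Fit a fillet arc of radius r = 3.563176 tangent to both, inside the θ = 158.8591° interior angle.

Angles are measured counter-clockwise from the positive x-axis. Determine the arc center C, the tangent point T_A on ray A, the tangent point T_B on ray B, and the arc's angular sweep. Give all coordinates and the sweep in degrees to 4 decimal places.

bisector direction at 216.2129° = (-0.806828,-0.590787)
center distance |VC| = r/sin(θ/2) = 3.563176/sin(79.4296°) = 3.624687
C = V + |VC|·bis = (23.2489,5.4834)
T_A = V + ((C−V)·d_A)·d_A = V + 0.6649·d_A = (25.6888,8.0801)
T_B = V + ((C−V)·d_B)·d_B = V + 0.6649·d_B = (26.4612,7.0253)
sweep = 180° − θ = 21.1409°

center=(23.2489,5.4834) T_A=(25.6888,8.0801) T_B=(26.4612,7.0253) sweep=21.1409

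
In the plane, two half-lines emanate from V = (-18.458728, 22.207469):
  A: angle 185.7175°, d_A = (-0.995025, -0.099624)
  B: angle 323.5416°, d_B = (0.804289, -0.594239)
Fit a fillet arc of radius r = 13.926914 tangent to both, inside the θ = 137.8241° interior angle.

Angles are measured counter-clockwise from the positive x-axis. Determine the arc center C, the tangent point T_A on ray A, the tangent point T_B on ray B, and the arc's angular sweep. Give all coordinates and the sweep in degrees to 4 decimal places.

center=(-22.4151,7.8148) T_A=(-23.8026,21.6724) T_B=(-14.1392,19.0161) sweep=42.1759

bisector direction at 254.6295° = (-0.265059,-0.964232)
center distance |VC| = r/sin(θ/2) = 13.926914/sin(68.9120°) = 14.926557
C = V + |VC|·bis = (-22.4151,7.8148)
T_A = V + ((C−V)·d_A)·d_A = V + 5.3706·d_A = (-23.8026,21.6724)
T_B = V + ((C−V)·d_B)·d_B = V + 5.3706·d_B = (-14.1392,19.0161)
sweep = 180° − θ = 42.1759°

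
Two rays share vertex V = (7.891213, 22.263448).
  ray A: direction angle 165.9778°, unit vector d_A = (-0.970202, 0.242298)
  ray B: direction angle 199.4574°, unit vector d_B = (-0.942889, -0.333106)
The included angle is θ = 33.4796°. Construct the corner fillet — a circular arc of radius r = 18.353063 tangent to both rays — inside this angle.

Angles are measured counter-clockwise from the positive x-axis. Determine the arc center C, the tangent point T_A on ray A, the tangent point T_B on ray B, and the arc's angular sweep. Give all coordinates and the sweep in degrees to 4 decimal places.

bisector direction at 182.7176° = (-0.998875,-0.047413)
center distance |VC| = r/sin(θ/2) = 18.353063/sin(16.7398°) = 63.720206
C = V + |VC|·bis = (-55.7573,19.2423)
T_A = V + ((C−V)·d_A)·d_A = V + 61.0199·d_A = (-51.3104,37.0484)
T_B = V + ((C−V)·d_B)·d_B = V + 61.0199·d_B = (-49.6438,1.9374)
sweep = 180° − θ = 146.5204°

center=(-55.7573,19.2423) T_A=(-51.3104,37.0484) T_B=(-49.6438,1.9374) sweep=146.5204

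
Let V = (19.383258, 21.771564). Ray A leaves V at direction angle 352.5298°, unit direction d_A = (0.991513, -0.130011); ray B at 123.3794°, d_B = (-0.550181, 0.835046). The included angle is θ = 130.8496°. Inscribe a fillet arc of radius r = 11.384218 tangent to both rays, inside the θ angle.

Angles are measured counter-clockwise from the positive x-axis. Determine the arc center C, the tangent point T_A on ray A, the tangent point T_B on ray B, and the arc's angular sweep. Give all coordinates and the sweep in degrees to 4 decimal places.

bisector direction at 57.9546° = (0.530591,0.847628)
center distance |VC| = r/sin(θ/2) = 11.384218/sin(65.4248°) = 12.518160
C = V + |VC|·bis = (26.0253,32.3823)
T_A = V + ((C−V)·d_A)·d_A = V + 5.2061·d_A = (24.5452,21.0947)
T_B = V + ((C−V)·d_B)·d_B = V + 5.2061·d_B = (16.5189,26.1189)
sweep = 180° − θ = 49.1504°

center=(26.0253,32.3823) T_A=(24.5452,21.0947) T_B=(16.5189,26.1189) sweep=49.1504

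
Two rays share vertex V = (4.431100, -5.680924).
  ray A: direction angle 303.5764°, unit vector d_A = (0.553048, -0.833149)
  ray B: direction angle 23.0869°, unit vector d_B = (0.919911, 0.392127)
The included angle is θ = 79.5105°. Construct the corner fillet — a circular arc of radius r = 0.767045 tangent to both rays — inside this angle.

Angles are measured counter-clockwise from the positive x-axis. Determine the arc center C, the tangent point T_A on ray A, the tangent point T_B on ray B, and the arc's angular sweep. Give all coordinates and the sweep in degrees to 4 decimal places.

bisector direction at 343.3316° = (0.957981,-0.286831)
center distance |VC| = r/sin(θ/2) = 0.767045/sin(39.7552°) = 1.199427
C = V + |VC|·bis = (5.5801,-6.0250)
T_A = V + ((C−V)·d_A)·d_A = V + 0.9221·d_A = (4.9411,-6.4492)
T_B = V + ((C−V)·d_B)·d_B = V + 0.9221·d_B = (5.2793,-5.3193)
sweep = 180° − θ = 100.4895°

center=(5.5801,-6.0250) T_A=(4.9411,-6.4492) T_B=(5.2793,-5.3193) sweep=100.4895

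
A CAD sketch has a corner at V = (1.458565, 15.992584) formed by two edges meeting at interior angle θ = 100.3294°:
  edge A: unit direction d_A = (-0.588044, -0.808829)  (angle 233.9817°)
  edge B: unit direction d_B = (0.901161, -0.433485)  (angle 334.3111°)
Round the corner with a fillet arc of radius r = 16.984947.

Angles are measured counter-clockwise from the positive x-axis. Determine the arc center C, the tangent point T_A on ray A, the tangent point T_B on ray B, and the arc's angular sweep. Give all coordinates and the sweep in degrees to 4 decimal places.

bisector direction at 284.1464° = (0.244400,-0.969674)
center distance |VC| = r/sin(θ/2) = 16.984947/sin(50.1647°) = 22.119013
C = V + |VC|·bis = (6.8645,-5.4557)
T_A = V + ((C−V)·d_A)·d_A = V + 14.1691·d_A = (-6.8735,4.5322)
T_B = V + ((C−V)·d_B)·d_B = V + 14.1691·d_B = (14.2272,9.8505)
sweep = 180° − θ = 79.6706°

center=(6.8645,-5.4557) T_A=(-6.8735,4.5322) T_B=(14.2272,9.8505) sweep=79.6706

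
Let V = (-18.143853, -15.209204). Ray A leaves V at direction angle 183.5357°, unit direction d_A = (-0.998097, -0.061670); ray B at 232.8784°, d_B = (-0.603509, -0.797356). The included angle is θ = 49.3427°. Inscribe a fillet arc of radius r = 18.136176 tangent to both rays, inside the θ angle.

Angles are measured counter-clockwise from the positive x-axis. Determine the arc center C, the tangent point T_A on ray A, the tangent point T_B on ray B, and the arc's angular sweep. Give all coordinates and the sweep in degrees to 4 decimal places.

bisector direction at 208.2071° = (-0.881245,-0.472659)
center distance |VC| = r/sin(θ/2) = 18.136176/sin(24.6714°) = 43.449024
C = V + |VC|·bis = (-56.4331,-35.7458)
T_A = V + ((C−V)·d_A)·d_A = V + 39.4829·d_A = (-57.5516,-17.6441)
T_B = V + ((C−V)·d_B)·d_B = V + 39.4829·d_B = (-41.9721,-46.6911)
sweep = 180° − θ = 130.6573°

center=(-56.4331,-35.7458) T_A=(-57.5516,-17.6441) T_B=(-41.9721,-46.6911) sweep=130.6573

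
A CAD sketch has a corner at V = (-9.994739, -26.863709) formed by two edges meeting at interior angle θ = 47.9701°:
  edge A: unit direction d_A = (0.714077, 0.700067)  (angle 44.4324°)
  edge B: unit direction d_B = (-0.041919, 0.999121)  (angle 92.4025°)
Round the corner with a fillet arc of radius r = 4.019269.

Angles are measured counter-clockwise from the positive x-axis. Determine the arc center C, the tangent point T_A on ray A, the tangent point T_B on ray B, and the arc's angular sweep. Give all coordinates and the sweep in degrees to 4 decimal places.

bisector direction at 68.4175° = (0.367841,0.929889)
center distance |VC| = r/sin(θ/2) = 4.019269/sin(23.9851°) = 9.887543
C = V + |VC|·bis = (-6.3577,-17.6694)
T_A = V + ((C−V)·d_A)·d_A = V + 9.0338·d_A = (-3.5439,-20.5395)
T_B = V + ((C−V)·d_B)·d_B = V + 9.0338·d_B = (-10.3734,-17.8379)
sweep = 180° − θ = 132.0299°

center=(-6.3577,-17.6694) T_A=(-3.5439,-20.5395) T_B=(-10.3734,-17.8379) sweep=132.0299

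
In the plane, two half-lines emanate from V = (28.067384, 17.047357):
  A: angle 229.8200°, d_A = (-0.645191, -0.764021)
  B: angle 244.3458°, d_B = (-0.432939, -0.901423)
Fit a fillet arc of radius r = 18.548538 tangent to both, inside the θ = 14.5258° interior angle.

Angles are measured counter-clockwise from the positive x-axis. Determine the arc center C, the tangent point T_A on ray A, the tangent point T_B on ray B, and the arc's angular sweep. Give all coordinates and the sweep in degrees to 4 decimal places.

center=(-51.6633,-106.1169) T_A=(-65.8348,-94.1496) T_B=(-34.9432,-114.1473) sweep=165.4742

bisector direction at 237.0829° = (-0.543425,-0.839458)
center distance |VC| = r/sin(θ/2) = 18.548538/sin(7.2629°) = 146.718862
C = V + |VC|·bis = (-51.6633,-106.1169)
T_A = V + ((C−V)·d_A)·d_A = V + 145.5417·d_A = (-65.8348,-94.1496)
T_B = V + ((C−V)·d_B)·d_B = V + 145.5417·d_B = (-34.9432,-114.1473)
sweep = 180° − θ = 165.4742°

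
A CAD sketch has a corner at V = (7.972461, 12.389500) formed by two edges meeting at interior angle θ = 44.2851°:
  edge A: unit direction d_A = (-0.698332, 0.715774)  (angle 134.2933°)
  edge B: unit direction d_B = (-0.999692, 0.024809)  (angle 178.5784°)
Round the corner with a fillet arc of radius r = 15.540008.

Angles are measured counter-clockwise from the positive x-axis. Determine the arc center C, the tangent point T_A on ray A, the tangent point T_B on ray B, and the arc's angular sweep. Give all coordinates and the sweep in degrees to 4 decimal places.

bisector direction at 156.4358° = (-0.916613,0.399776)
center distance |VC| = r/sin(θ/2) = 15.540008/sin(22.1425°) = 41.229779
C = V + |VC|·bis = (-29.8193,28.8722)
T_A = V + ((C−V)·d_A)·d_A = V + 38.1890·d_A = (-18.6962,39.7242)
T_B = V + ((C−V)·d_B)·d_B = V + 38.1890·d_B = (-30.2048,13.3369)
sweep = 180° − θ = 135.7149°

center=(-29.8193,28.8722) T_A=(-18.6962,39.7242) T_B=(-30.2048,13.3369) sweep=135.7149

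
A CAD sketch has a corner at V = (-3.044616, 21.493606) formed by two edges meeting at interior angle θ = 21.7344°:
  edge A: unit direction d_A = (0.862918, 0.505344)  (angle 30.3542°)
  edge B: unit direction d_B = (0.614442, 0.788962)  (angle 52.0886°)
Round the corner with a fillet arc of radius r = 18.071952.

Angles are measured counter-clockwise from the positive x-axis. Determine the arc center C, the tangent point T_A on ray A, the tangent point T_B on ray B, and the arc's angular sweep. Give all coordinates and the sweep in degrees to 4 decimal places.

bisector direction at 41.2214° = (0.752169,0.658970)
center distance |VC| = r/sin(θ/2) = 18.071952/sin(10.8672°) = 95.855505
C = V + |VC|·bis = (69.0549,84.6596)
T_A = V + ((C−V)·d_A)·d_A = V + 94.1365·d_A = (78.1875,69.0649)
T_B = V + ((C−V)·d_B)·d_B = V + 94.1365·d_B = (54.7968,95.7637)
sweep = 180° − θ = 158.2656°

center=(69.0549,84.6596) T_A=(78.1875,69.0649) T_B=(54.7968,95.7637) sweep=158.2656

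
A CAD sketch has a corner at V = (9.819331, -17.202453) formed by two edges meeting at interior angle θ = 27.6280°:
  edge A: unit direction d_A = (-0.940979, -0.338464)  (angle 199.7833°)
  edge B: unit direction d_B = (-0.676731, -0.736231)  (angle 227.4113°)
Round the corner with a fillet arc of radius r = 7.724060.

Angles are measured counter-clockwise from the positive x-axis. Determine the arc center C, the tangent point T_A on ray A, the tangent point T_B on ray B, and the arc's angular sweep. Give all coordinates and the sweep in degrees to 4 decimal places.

bisector direction at 213.5973° = (-0.832947,-0.553352)
center distance |VC| = r/sin(θ/2) = 7.724060/sin(13.8140°) = 32.349273
C = V + |VC|·bis = (-17.1259,-35.1030)
T_A = V + ((C−V)·d_A)·d_A = V + 31.4136·d_A = (-19.7402,-27.8348)
T_B = V + ((C−V)·d_B)·d_B = V + 31.4136·d_B = (-11.4392,-40.3301)
sweep = 180° − θ = 152.3720°

center=(-17.1259,-35.1030) T_A=(-19.7402,-27.8348) T_B=(-11.4392,-40.3301) sweep=152.3720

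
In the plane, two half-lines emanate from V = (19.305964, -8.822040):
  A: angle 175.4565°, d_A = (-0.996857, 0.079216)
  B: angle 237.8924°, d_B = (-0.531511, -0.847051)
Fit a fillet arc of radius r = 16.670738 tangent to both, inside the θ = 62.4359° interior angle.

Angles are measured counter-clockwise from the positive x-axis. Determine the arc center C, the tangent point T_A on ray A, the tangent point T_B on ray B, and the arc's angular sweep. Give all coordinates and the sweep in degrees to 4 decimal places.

center=(-9.4354,-23.2614) T_A=(-8.1148,-6.6430) T_B=(4.6856,-32.1221) sweep=117.5641

bisector direction at 206.6745° = (-0.893572,-0.448921)
center distance |VC| = r/sin(θ/2) = 16.670738/sin(31.2179°) = 32.164577
C = V + |VC|·bis = (-9.4354,-23.2614)
T_A = V + ((C−V)·d_A)·d_A = V + 27.5072·d_A = (-8.1148,-6.6430)
T_B = V + ((C−V)·d_B)·d_B = V + 27.5072·d_B = (4.6856,-32.1221)
sweep = 180° − θ = 117.5641°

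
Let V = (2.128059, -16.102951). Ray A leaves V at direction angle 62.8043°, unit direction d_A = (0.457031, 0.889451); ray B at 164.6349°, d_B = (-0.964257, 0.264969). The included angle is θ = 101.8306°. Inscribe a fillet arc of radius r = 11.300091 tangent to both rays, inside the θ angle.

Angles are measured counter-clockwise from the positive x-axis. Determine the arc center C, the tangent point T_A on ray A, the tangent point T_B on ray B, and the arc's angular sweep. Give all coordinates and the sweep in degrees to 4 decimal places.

bisector direction at 113.7196° = (-0.402261,0.915525)
center distance |VC| = r/sin(θ/2) = 11.300091/sin(50.9153°) = 14.557943
C = V + |VC|·bis = (-3.7280,-2.7748)
T_A = V + ((C−V)·d_A)·d_A = V + 9.1783·d_A = (6.3228,-7.9393)
T_B = V + ((C−V)·d_B)·d_B = V + 9.1783·d_B = (-6.7222,-13.6710)
sweep = 180° − θ = 78.1694°

center=(-3.7280,-2.7748) T_A=(6.3228,-7.9393) T_B=(-6.7222,-13.6710) sweep=78.1694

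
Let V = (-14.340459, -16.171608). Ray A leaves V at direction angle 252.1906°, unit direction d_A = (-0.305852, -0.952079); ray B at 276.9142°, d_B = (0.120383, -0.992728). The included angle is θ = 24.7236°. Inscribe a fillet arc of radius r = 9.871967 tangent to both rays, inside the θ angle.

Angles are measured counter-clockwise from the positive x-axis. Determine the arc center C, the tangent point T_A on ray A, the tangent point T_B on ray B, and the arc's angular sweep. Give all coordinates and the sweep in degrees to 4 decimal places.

center=(-18.7182,-62.0759) T_A=(-28.1171,-59.0565) T_B=(-8.9180,-60.8875) sweep=155.2764

bisector direction at 264.5524° = (-0.094935,-0.995483)
center distance |VC| = r/sin(θ/2) = 9.871967/sin(12.3618°) = 46.112562
C = V + |VC|·bis = (-18.7182,-62.0759)
T_A = V + ((C−V)·d_A)·d_A = V + 45.0435·d_A = (-28.1171,-59.0565)
T_B = V + ((C−V)·d_B)·d_B = V + 45.0435·d_B = (-8.9180,-60.8875)
sweep = 180° − θ = 155.2764°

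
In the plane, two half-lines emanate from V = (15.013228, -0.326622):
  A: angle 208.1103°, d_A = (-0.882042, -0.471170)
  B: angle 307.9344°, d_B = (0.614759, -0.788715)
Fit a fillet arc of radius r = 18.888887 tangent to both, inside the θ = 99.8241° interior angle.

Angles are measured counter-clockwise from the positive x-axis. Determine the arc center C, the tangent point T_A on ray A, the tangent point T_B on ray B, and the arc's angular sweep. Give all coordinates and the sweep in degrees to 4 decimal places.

center=(9.8894,-24.4786) T_A=(0.9895,-7.8178) T_B=(24.7874,-12.8665) sweep=80.1759

bisector direction at 258.0224° = (-0.207530,-0.978229)
center distance |VC| = r/sin(θ/2) = 18.888887/sin(49.9121°) = 24.689521
C = V + |VC|·bis = (9.8894,-24.4786)
T_A = V + ((C−V)·d_A)·d_A = V + 15.8991·d_A = (0.9895,-7.8178)
T_B = V + ((C−V)·d_B)·d_B = V + 15.8991·d_B = (24.7874,-12.8665)
sweep = 180° − θ = 80.1759°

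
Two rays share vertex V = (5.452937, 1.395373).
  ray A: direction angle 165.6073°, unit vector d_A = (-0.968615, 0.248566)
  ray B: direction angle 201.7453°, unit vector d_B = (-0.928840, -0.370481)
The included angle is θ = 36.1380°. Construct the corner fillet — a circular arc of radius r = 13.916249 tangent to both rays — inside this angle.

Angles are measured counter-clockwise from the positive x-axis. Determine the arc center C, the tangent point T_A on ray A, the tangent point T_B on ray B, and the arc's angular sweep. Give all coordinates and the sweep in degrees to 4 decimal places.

bisector direction at 183.6763° = (-0.997942,-0.064120)
center distance |VC| = r/sin(θ/2) = 13.916249/sin(18.0690°) = 44.867664
C = V + |VC|·bis = (-39.3224,-1.4815)
T_A = V + ((C−V)·d_A)·d_A = V + 42.6550·d_A = (-35.8633,11.9980)
T_B = V + ((C−V)·d_B)·d_B = V + 42.6550·d_B = (-34.1667,-14.4075)
sweep = 180° − θ = 143.8620°

center=(-39.3224,-1.4815) T_A=(-35.8633,11.9980) T_B=(-34.1667,-14.4075) sweep=143.8620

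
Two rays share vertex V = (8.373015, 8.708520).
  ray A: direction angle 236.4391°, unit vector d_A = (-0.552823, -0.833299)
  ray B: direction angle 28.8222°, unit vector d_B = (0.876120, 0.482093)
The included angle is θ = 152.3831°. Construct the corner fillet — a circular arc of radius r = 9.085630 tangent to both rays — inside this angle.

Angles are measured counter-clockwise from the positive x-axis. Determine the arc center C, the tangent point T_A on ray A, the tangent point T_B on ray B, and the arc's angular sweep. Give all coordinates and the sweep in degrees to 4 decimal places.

bisector direction at 312.6307° = (0.677270,-0.735735)
center distance |VC| = r/sin(θ/2) = 9.085630/sin(76.1916°) = 9.356028
C = V + |VC|·bis = (14.7096,1.8250)
T_A = V + ((C−V)·d_A)·d_A = V + 2.2331·d_A = (7.1385,6.8477)
T_B = V + ((C−V)·d_B)·d_B = V + 2.2331·d_B = (10.3294,9.7851)
sweep = 180° − θ = 27.6169°

center=(14.7096,1.8250) T_A=(7.1385,6.8477) T_B=(10.3294,9.7851) sweep=27.6169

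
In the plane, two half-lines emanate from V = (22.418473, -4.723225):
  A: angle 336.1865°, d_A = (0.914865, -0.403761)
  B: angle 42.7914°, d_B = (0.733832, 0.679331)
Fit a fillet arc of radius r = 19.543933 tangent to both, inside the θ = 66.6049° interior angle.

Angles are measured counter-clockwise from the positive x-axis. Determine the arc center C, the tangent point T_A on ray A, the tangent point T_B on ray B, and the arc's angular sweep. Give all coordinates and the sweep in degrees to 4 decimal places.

center=(57.5268,1.1449) T_A=(49.6357,-16.7351) T_B=(44.2500,15.4869) sweep=113.3951

bisector direction at 9.4889° = (0.986317,0.164857)
center distance |VC| = r/sin(θ/2) = 19.543933/sin(33.3025°) = 35.595353
C = V + |VC|·bis = (57.5268,1.1449)
T_A = V + ((C−V)·d_A)·d_A = V + 29.7500·d_A = (49.6357,-16.7351)
T_B = V + ((C−V)·d_B)·d_B = V + 29.7500·d_B = (44.2500,15.4869)
sweep = 180° − θ = 113.3951°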